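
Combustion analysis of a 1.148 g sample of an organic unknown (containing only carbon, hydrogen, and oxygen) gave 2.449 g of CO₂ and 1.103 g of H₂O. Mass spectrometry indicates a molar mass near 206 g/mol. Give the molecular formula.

mol C = 2.449 g CO₂ ÷ 44.009 g/mol = 0.055648 mol
mol H = 2 × 1.103 g H₂O ÷ 18.015 g/mol = 0.12245 mol
mass O = 1.148 − (0.66838 + 0.12343) = 0.35618 g → mol O = 0.35618 ÷ 15.999 = 0.022263 mol
Divide by the smallest (0.022263 mol): C 2.500, H 5.500, O 1.000
Multiplying each by 2 gives whole numbers: C 5.00, H 11.00, O 2.00
Empirical formula: C5H11O2
Empirical-formula mass = 103.14 g/mol; 206 ÷ 103.14 ≈ 2, so the molecular formula is C10H22O4.

C10H22O4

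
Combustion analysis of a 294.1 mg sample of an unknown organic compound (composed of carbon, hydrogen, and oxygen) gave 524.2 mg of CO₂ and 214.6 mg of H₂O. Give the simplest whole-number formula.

mol C = 0.5242 g CO₂ ÷ 44.009 g/mol = 0.011911 mol
mol H = 2 × 0.2146 g H₂O ÷ 18.015 g/mol = 0.023825 mol
mass O = 0.2941 − (0.14307 + 0.024015) = 0.12702 g → mol O = 0.12702 ÷ 15.999 = 0.0079392 mol
Divide by the smallest (0.0079392 mol): C 1.500, H 3.001, O 1.000
Multiplying each by 2 gives whole numbers: C 3.00, H 6.00, O 2.00

C3H6O2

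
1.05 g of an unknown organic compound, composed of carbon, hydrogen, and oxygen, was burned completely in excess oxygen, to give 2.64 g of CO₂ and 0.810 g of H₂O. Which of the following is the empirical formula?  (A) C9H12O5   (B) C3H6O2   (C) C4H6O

(C) C4H6O

mol C = 2.64 g CO₂ ÷ 44.009 g/mol = 0.05999 mol
mol H = 2 × 0.810 g H₂O ÷ 18.015 g/mol = 0.08993 mol
mass O = 1.05 − (0.7205 + 0.09064) = 0.2388 g → mol O = 0.2388 ÷ 15.999 = 0.01493 mol
Divide by the smallest (0.01493 mol): C 4.018, H 6.024, O 1.000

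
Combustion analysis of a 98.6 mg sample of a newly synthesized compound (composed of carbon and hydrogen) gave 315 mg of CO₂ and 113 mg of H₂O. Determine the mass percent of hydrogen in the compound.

12.8%

mol C = 0.315 g CO₂ ÷ 44.009 g/mol = 0.007158 mol
mol H = 2 × 0.113 g H₂O ÷ 18.015 g/mol = 0.01255 mol
mass % H = 0.01265 g ÷ 0.0986 g × 100%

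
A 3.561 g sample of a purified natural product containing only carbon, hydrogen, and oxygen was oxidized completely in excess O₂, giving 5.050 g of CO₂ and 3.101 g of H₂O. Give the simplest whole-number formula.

CH3O

mol C = 5.050 g CO₂ ÷ 44.009 g/mol = 0.11475 mol
mol H = 2 × 3.101 g H₂O ÷ 18.015 g/mol = 0.34427 mol
mass O = 3.561 − (1.3783 + 0.34702) = 1.8357 g → mol O = 1.8357 ÷ 15.999 = 0.11474 mol
Divide by the smallest (0.11474 mol): C 1.000, H 3.000, O 1.000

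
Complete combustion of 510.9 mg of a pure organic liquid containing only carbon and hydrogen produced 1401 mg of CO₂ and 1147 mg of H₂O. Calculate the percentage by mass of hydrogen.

mol C = 1.401 g CO₂ ÷ 44.009 g/mol = 0.031834 mol
mol H = 2 × 1.147 g H₂O ÷ 18.015 g/mol = 0.12734 mol
mass % H = 0.12836 g ÷ 0.5109 g × 100%

25.12%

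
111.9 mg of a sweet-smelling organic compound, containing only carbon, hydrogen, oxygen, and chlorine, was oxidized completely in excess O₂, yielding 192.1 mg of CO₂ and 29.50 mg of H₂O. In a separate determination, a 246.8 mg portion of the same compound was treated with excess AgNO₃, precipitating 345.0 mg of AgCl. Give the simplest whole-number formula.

C4H3ClO

mol C = 0.1921 g CO₂ ÷ 44.009 g/mol = 0.0043650 mol
mol H = 2 × 0.02950 g H₂O ÷ 18.015 g/mol = 0.0032750 mol
From the AgCl data: mol Cl per gram of compound = (0.3450 ÷ 143.318) ÷ 0.2468 = 0.0097538 mol/g, so in the 0.1119 g combustion sample mol Cl = 0.0010914 mol
mass O = 0.1119 − (0.052428 + 0.0033012 + 0.038692) = 0.017479 g → mol O = 0.017479 ÷ 15.999 = 0.0010925 mol
Divide by the smallest (0.0010914 mol): C 3.999, H 3.001, Cl 1.000, O 1.001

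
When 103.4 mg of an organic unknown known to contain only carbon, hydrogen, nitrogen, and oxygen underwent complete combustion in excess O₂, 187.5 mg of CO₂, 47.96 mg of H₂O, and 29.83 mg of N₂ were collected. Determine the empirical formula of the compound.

mol C = 0.1875 g CO₂ ÷ 44.009 g/mol = 0.0042605 mol
mol H = 2 × 0.04796 g H₂O ÷ 18.015 g/mol = 0.0053245 mol
mol N = 2 × 0.02983 g N₂ ÷ 28.014 g/mol = 0.0021296 mol
mass O = 0.1034 − (0.051173 + 0.0053670 + 0.029830) = 0.017030 g → mol O = 0.017030 ÷ 15.999 = 0.0010645 mol
Divide by the smallest (0.0010645 mol): C 4.003, H 5.002, N 2.001, O 1.000

C4H5N2O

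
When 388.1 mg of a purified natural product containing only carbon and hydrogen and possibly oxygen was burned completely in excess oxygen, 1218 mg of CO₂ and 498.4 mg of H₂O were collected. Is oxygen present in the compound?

mol C = 1.218 g CO₂ ÷ 44.009 g/mol = 0.027676 mol
mol H = 2 × 0.4984 g H₂O ÷ 18.015 g/mol = 0.055332 mol
C and H together account for 0.38819 g — essentially the entire 0.3881 g sample — so the compound contains no oxygen.

no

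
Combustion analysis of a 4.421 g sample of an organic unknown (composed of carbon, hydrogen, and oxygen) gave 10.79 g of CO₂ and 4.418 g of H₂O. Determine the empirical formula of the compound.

mol C = 10.79 g CO₂ ÷ 44.009 g/mol = 0.24518 mol
mol H = 2 × 4.418 g H₂O ÷ 18.015 g/mol = 0.49048 mol
mass O = 4.421 − (2.9448 + 0.49440) = 0.98177 g → mol O = 0.98177 ÷ 15.999 = 0.061365 mol
Divide by the smallest (0.061365 mol): C 3.995, H 7.993, O 1.000

C4H8O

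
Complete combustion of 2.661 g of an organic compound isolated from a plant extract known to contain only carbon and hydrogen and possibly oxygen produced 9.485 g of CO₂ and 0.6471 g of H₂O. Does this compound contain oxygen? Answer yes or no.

mol C = 9.485 g CO₂ ÷ 44.009 g/mol = 0.21552 mol
mol H = 2 × 0.6471 g H₂O ÷ 18.015 g/mol = 0.071840 mol
C and H together account for 2.6611 g — essentially the entire 2.661 g sample — so the compound contains no oxygen.

no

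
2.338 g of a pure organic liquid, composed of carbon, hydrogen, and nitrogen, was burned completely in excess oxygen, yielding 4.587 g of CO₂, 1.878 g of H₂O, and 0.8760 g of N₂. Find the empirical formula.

mol C = 4.587 g CO₂ ÷ 44.009 g/mol = 0.10423 mol
mol H = 2 × 1.878 g H₂O ÷ 18.015 g/mol = 0.20849 mol
mol N = 2 × 0.8760 g N₂ ÷ 28.014 g/mol = 0.062540 mol
Divide by the smallest (0.062540 mol): C 1.667, H 3.334, N 1.000
Multiplying each by 3 gives whole numbers: C 5.00, H 10.00, N 3.00

C5H10N3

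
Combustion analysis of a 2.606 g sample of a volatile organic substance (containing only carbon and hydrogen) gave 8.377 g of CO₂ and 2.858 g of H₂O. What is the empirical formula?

mol C = 8.377 g CO₂ ÷ 44.009 g/mol = 0.19035 mol
mol H = 2 × 2.858 g H₂O ÷ 18.015 g/mol = 0.31729 mol
Divide by the smallest (0.19035 mol): C 1.000, H 1.667
Multiplying each by 3 gives whole numbers: C 3.00, H 5.00

C3H5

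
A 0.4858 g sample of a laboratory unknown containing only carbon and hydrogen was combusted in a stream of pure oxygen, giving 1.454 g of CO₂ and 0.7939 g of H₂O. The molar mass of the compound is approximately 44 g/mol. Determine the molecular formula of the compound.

mol C = 1.454 g CO₂ ÷ 44.009 g/mol = 0.033039 mol
mol H = 2 × 0.7939 g H₂O ÷ 18.015 g/mol = 0.088138 mol
Divide by the smallest (0.033039 mol): C 1.000, H 2.668
Multiplying each by 3 gives whole numbers: C 3.00, H 8.00
Empirical formula: C3H8
Empirical-formula mass = 44.10 g/mol; 44 ÷ 44.10 ≈ 1, so the molecular formula is C3H8.

C3H8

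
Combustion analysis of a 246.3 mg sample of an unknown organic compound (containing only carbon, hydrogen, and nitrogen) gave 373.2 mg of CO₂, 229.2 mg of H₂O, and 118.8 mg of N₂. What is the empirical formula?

mol C = 0.3732 g CO₂ ÷ 44.009 g/mol = 0.0084801 mol
mol H = 2 × 0.2292 g H₂O ÷ 18.015 g/mol = 0.025445 mol
mol N = 2 × 0.1188 g N₂ ÷ 28.014 g/mol = 0.0084815 mol
Divide by the smallest (0.0084801 mol): C 1.000, H 3.001, N 1.000

CH3N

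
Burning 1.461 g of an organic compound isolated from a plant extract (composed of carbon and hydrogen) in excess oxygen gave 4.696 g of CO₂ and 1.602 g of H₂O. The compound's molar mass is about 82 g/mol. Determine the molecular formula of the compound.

C6H10

mol C = 4.696 g CO₂ ÷ 44.009 g/mol = 0.10671 mol
mol H = 2 × 1.602 g H₂O ÷ 18.015 g/mol = 0.17785 mol
Divide by the smallest (0.10671 mol): C 1.000, H 1.667
Multiplying each by 3 gives whole numbers: C 3.00, H 5.00
Empirical formula: C3H5
Empirical-formula mass = 41.07 g/mol; 82 ÷ 41.07 ≈ 2, so the molecular formula is C6H10.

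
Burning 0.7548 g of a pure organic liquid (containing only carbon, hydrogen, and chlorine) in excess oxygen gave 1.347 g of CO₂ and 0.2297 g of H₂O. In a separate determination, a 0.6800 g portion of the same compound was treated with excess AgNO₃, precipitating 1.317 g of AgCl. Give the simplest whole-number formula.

mol C = 1.347 g CO₂ ÷ 44.009 g/mol = 0.030607 mol
mol H = 2 × 0.2297 g H₂O ÷ 18.015 g/mol = 0.025501 mol
From the AgCl data: mol Cl per gram of compound = (1.317 ÷ 143.318) ÷ 0.6800 = 0.013514 mol/g, so in the 0.7548 g combustion sample mol Cl = 0.010200 mol
Divide by the smallest (0.010200 mol): C 3.001, H 2.500, Cl 1.000
Multiplying each by 2 gives whole numbers: C 6.00, H 5.00, Cl 2.00

C6H5Cl2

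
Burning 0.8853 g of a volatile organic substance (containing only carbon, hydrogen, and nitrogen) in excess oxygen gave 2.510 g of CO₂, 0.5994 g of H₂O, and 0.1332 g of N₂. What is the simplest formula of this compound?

mol C = 2.510 g CO₂ ÷ 44.009 g/mol = 0.057034 mol
mol H = 2 × 0.5994 g H₂O ÷ 18.015 g/mol = 0.066545 mol
mol N = 2 × 0.1332 g N₂ ÷ 28.014 g/mol = 0.0095095 mol
Divide by the smallest (0.0095095 mol): C 5.998, H 6.998, N 1.000

C6H7N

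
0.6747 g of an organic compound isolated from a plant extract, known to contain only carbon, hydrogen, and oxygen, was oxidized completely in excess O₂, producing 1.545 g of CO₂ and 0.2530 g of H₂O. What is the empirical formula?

C5H4O2

mol C = 1.545 g CO₂ ÷ 44.009 g/mol = 0.035106 mol
mol H = 2 × 0.2530 g H₂O ÷ 18.015 g/mol = 0.028088 mol
mass O = 0.6747 − (0.42166 + 0.028312) = 0.22472 g → mol O = 0.22472 ÷ 15.999 = 0.014046 mol
Divide by the smallest (0.014046 mol): C 2.499, H 2.000, O 1.000
Multiplying each by 2 gives whole numbers: C 5.00, H 4.00, O 2.00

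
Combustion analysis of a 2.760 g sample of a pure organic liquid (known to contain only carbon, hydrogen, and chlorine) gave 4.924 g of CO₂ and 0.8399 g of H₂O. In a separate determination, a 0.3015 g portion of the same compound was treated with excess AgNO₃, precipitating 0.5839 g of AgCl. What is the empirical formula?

C6H5Cl2

mol C = 4.924 g CO₂ ÷ 44.009 g/mol = 0.11189 mol
mol H = 2 × 0.8399 g H₂O ÷ 18.015 g/mol = 0.093245 mol
From the AgCl data: mol Cl per gram of compound = (0.5839 ÷ 143.318) ÷ 0.3015 = 0.013513 mol/g, so in the 2.760 g combustion sample mol Cl = 0.037296 mol
Divide by the smallest (0.037296 mol): C 3.000, H 2.500, Cl 1.000
Multiplying each by 2 gives whole numbers: C 6.00, H 5.00, Cl 2.00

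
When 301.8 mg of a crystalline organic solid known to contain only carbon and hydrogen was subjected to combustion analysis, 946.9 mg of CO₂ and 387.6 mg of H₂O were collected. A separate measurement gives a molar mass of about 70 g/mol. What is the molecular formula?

C5H10

mol C = 0.9469 g CO₂ ÷ 44.009 g/mol = 0.021516 mol
mol H = 2 × 0.3876 g H₂O ÷ 18.015 g/mol = 0.043031 mol
Divide by the smallest (0.021516 mol): C 1.000, H 2.000
Empirical formula: CH2
Empirical-formula mass = 14.03 g/mol; 70 ÷ 14.03 ≈ 5, so the molecular formula is C5H10.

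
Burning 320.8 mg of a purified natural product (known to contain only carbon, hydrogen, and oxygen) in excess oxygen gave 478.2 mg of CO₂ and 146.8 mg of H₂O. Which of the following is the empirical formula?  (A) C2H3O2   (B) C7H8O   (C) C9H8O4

(A) C2H3O2

mol C = 0.4782 g CO₂ ÷ 44.009 g/mol = 0.010866 mol
mol H = 2 × 0.1468 g H₂O ÷ 18.015 g/mol = 0.016298 mol
mass O = 0.3208 − (0.13051 + 0.016428) = 0.17386 g → mol O = 0.17386 ÷ 15.999 = 0.010867 mol
Divide by the smallest (0.010866 mol): C 1.000, H 1.500, O 1.000
Multiplying each by 2 gives whole numbers: C 2.00, H 3.00, O 2.00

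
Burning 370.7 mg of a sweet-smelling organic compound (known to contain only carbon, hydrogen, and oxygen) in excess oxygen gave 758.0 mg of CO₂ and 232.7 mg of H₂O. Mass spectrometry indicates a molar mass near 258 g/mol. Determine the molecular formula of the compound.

C12H18O6

mol C = 0.7580 g CO₂ ÷ 44.009 g/mol = 0.017224 mol
mol H = 2 × 0.2327 g H₂O ÷ 18.015 g/mol = 0.025834 mol
mass O = 0.3707 − (0.20687 + 0.026041) = 0.13778 g → mol O = 0.13778 ÷ 15.999 = 0.0086121 mol
Divide by the smallest (0.0086121 mol): C 2.000, H 3.000, O 1.000
Empirical formula: C2H3O
Empirical-formula mass = 43.05 g/mol; 258 ÷ 43.05 ≈ 6, so the molecular formula is C12H18O6.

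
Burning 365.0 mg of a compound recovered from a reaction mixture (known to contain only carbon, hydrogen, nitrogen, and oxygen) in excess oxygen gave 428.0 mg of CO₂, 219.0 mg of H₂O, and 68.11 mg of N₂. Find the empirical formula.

mol C = 0.4280 g CO₂ ÷ 44.009 g/mol = 0.0097253 mol
mol H = 2 × 0.2190 g H₂O ÷ 18.015 g/mol = 0.024313 mol
mol N = 2 × 0.06811 g N₂ ÷ 28.014 g/mol = 0.0048626 mol
mass O = 0.3650 − (0.11681 + 0.024508 + 0.068110) = 0.15557 g → mol O = 0.15557 ÷ 15.999 = 0.0097239 mol
Divide by the smallest (0.0048626 mol): C 2.000, H 5.000, N 1.000, O 2.000

C2H5NO2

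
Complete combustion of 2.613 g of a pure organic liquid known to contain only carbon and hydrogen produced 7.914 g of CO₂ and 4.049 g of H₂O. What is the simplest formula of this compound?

C2H5

mol C = 7.914 g CO₂ ÷ 44.009 g/mol = 0.17983 mol
mol H = 2 × 4.049 g H₂O ÷ 18.015 g/mol = 0.44951 mol
Divide by the smallest (0.17983 mol): C 1.000, H 2.500
Multiplying each by 2 gives whole numbers: C 2.00, H 5.00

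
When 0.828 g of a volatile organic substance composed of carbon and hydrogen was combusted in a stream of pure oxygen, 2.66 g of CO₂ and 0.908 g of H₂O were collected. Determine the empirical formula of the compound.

C3H5

mol C = 2.66 g CO₂ ÷ 44.009 g/mol = 0.06044 mol
mol H = 2 × 0.908 g H₂O ÷ 18.015 g/mol = 0.1008 mol
Divide by the smallest (0.06044 mol): C 1.000, H 1.668
Multiplying each by 3 gives whole numbers: C 3.00, H 5.00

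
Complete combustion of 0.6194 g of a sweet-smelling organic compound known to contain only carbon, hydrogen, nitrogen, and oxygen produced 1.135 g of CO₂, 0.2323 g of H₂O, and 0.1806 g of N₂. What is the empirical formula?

C4H4N2O

mol C = 1.135 g CO₂ ÷ 44.009 g/mol = 0.025790 mol
mol H = 2 × 0.2323 g H₂O ÷ 18.015 g/mol = 0.025790 mol
mol N = 2 × 0.1806 g N₂ ÷ 28.014 g/mol = 0.012894 mol
mass O = 0.6194 − (0.30977 + 0.025996 + 0.18060) = 0.10304 g → mol O = 0.10304 ÷ 15.999 = 0.0064403 mol
Divide by the smallest (0.0064403 mol): C 4.005, H 4.004, N 2.002, O 1.000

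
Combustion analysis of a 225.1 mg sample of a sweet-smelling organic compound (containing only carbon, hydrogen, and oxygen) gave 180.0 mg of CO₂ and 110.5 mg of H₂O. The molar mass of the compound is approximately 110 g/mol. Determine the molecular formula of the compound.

mol C = 0.1800 g CO₂ ÷ 44.009 g/mol = 0.0040901 mol
mol H = 2 × 0.1105 g H₂O ÷ 18.015 g/mol = 0.012268 mol
mass O = 0.2251 − (0.049126 + 0.012366) = 0.16361 g → mol O = 0.16361 ÷ 15.999 = 0.010226 mol
Divide by the smallest (0.0040901 mol): C 1.000, H 2.999, O 2.500
Multiplying each by 2 gives whole numbers: C 2.00, H 6.00, O 5.00
Empirical formula: C2H6O5
Empirical-formula mass = 110.06 g/mol; 110 ÷ 110.06 ≈ 1, so the molecular formula is C2H6O5.

C2H6O5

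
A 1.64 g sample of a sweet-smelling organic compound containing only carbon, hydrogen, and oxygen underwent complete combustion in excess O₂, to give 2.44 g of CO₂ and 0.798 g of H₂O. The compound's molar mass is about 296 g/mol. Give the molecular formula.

mol C = 2.44 g CO₂ ÷ 44.009 g/mol = 0.05544 mol
mol H = 2 × 0.798 g H₂O ÷ 18.015 g/mol = 0.08859 mol
mass O = 1.64 − (0.6659 + 0.08930) = 0.8848 g → mol O = 0.8848 ÷ 15.999 = 0.05530 mol
Divide by the smallest (0.05530 mol): C 1.003, H 1.602, O 1.000
Multiplying each by 5 gives whole numbers: C 5.01, H 8.01, O 5.00
Empirical formula: C5H8O5
Empirical-formula mass = 148.11 g/mol; 296 ÷ 148.11 ≈ 2, so the molecular formula is C10H16O10.

C10H16O10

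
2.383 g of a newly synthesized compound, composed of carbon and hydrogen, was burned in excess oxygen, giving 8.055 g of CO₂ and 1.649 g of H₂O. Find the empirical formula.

CH

mol C = 8.055 g CO₂ ÷ 44.009 g/mol = 0.18303 mol
mol H = 2 × 1.649 g H₂O ÷ 18.015 g/mol = 0.18307 mol
Divide by the smallest (0.18303 mol): C 1.000, H 1.000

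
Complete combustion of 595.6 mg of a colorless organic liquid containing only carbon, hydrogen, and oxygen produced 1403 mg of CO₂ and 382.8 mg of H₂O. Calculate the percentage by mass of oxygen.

28.52%

mol C = 1.403 g CO₂ ÷ 44.009 g/mol = 0.031880 mol
mol H = 2 × 0.3828 g H₂O ÷ 18.015 g/mol = 0.042498 mol
mass O = 0.5956 − (0.38291 + 0.042838) = 0.16985 g → mol O = 0.16985 ÷ 15.999 = 0.010616 mol
mass % O = 0.16985 g ÷ 0.5956 g × 100%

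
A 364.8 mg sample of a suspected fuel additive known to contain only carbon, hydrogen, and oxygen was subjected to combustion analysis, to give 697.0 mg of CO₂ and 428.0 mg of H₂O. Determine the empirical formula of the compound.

C2H6O

mol C = 0.6970 g CO₂ ÷ 44.009 g/mol = 0.015838 mol
mol H = 2 × 0.4280 g H₂O ÷ 18.015 g/mol = 0.047516 mol
mass O = 0.3648 − (0.19023 + 0.047896) = 0.12668 g → mol O = 0.12668 ÷ 15.999 = 0.0079178 mol
Divide by the smallest (0.0079178 mol): C 2.000, H 6.001, O 1.000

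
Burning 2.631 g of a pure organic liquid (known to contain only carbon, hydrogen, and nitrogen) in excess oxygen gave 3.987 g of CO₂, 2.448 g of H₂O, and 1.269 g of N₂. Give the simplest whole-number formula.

mol C = 3.987 g CO₂ ÷ 44.009 g/mol = 0.090595 mol
mol H = 2 × 2.448 g H₂O ÷ 18.015 g/mol = 0.27177 mol
mol N = 2 × 1.269 g N₂ ÷ 28.014 g/mol = 0.090598 mol
Divide by the smallest (0.090595 mol): C 1.000, H 3.000, N 1.000

CH3N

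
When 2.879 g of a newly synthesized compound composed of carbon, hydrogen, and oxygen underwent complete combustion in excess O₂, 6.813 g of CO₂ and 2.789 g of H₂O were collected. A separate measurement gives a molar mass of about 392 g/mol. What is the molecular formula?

C21H42O6

mol C = 6.813 g CO₂ ÷ 44.009 g/mol = 0.15481 mol
mol H = 2 × 2.789 g H₂O ÷ 18.015 g/mol = 0.30963 mol
mass O = 2.879 − (1.8594 + 0.31211) = 0.70748 g → mol O = 0.70748 ÷ 15.999 = 0.044220 mol
Divide by the smallest (0.044220 mol): C 3.501, H 7.002, O 1.000
Multiplying each by 2 gives whole numbers: C 7.00, H 14.00, O 2.00
Empirical formula: C7H14O2
Empirical-formula mass = 130.19 g/mol; 392 ÷ 130.19 ≈ 3, so the molecular formula is C21H42O6.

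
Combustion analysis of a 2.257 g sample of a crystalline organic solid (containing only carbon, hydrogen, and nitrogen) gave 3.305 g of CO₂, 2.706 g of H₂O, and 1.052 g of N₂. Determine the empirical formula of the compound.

CH4N

mol C = 3.305 g CO₂ ÷ 44.009 g/mol = 0.075098 mol
mol H = 2 × 2.706 g H₂O ÷ 18.015 g/mol = 0.30042 mol
mol N = 2 × 1.052 g N₂ ÷ 28.014 g/mol = 0.075105 mol
Divide by the smallest (0.075098 mol): C 1.000, H 4.000, N 1.000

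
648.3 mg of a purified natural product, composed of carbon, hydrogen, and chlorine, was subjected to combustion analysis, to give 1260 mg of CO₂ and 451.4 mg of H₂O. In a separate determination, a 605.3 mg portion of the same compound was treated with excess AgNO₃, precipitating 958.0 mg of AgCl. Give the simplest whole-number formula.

C4H7Cl

mol C = 1.260 g CO₂ ÷ 44.009 g/mol = 0.028631 mol
mol H = 2 × 0.4514 g H₂O ÷ 18.015 g/mol = 0.050114 mol
From the AgCl data: mol Cl per gram of compound = (0.9580 ÷ 143.318) ÷ 0.6053 = 0.011043 mol/g, so in the 0.6483 g combustion sample mol Cl = 0.0071593 mol
Divide by the smallest (0.0071593 mol): C 3.999, H 7.000, Cl 1.000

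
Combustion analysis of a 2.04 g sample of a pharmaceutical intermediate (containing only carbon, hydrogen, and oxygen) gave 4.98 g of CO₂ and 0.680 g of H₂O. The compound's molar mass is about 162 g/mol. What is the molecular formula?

C9H6O3

mol C = 4.98 g CO₂ ÷ 44.009 g/mol = 0.1132 mol
mol H = 2 × 0.680 g H₂O ÷ 18.015 g/mol = 0.07549 mol
mass O = 2.04 − (1.359 + 0.07610) = 0.6048 g → mol O = 0.6048 ÷ 15.999 = 0.03780 mol
Divide by the smallest (0.03780 mol): C 2.994, H 1.997, O 1.000
Empirical formula: C3H2O
Empirical-formula mass = 54.05 g/mol; 162 ÷ 54.05 ≈ 3, so the molecular formula is C9H6O3.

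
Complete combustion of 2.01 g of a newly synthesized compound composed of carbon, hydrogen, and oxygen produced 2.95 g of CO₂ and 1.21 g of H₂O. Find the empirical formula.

CH2O

mol C = 2.95 g CO₂ ÷ 44.009 g/mol = 0.06703 mol
mol H = 2 × 1.21 g H₂O ÷ 18.015 g/mol = 0.1343 mol
mass O = 2.01 − (0.8051 + 0.1354) = 1.069 g → mol O = 1.069 ÷ 15.999 = 0.06685 mol
Divide by the smallest (0.06685 mol): C 1.003, H 2.010, O 1.000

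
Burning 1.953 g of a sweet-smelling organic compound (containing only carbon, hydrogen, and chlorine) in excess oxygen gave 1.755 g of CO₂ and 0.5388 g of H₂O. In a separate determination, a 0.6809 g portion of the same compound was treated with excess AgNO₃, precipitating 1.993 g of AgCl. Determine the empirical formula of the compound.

mol C = 1.755 g CO₂ ÷ 44.009 g/mol = 0.039878 mol
mol H = 2 × 0.5388 g H₂O ÷ 18.015 g/mol = 0.059817 mol
From the AgCl data: mol Cl per gram of compound = (1.993 ÷ 143.318) ÷ 0.6809 = 0.020423 mol/g, so in the 1.953 g combustion sample mol Cl = 0.039886 mol
Divide by the smallest (0.039878 mol): C 1.000, H 1.500, Cl 1.000
Multiplying each by 2 gives whole numbers: C 2.00, H 3.00, Cl 2.00

C2H3Cl2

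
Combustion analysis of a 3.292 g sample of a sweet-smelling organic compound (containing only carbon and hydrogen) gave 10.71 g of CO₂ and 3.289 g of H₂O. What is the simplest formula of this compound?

C2H3

mol C = 10.71 g CO₂ ÷ 44.009 g/mol = 0.24336 mol
mol H = 2 × 3.289 g H₂O ÷ 18.015 g/mol = 0.36514 mol
Divide by the smallest (0.24336 mol): C 1.000, H 1.500
Multiplying each by 2 gives whole numbers: C 2.00, H 3.00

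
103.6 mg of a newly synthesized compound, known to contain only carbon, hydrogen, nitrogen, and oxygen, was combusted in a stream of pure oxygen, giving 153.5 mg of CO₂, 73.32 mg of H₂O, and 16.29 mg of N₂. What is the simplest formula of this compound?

mol C = 0.1535 g CO₂ ÷ 44.009 g/mol = 0.0034879 mol
mol H = 2 × 0.07332 g H₂O ÷ 18.015 g/mol = 0.0081399 mol
mol N = 2 × 0.01629 g N₂ ÷ 28.014 g/mol = 0.0011630 mol
mass O = 0.1036 − (0.041893 + 0.0082050 + 0.016290) = 0.037212 g → mol O = 0.037212 ÷ 15.999 = 0.0023259 mol
Divide by the smallest (0.0011630 mol): C 2.999, H 6.999, N 1.000, O 2.000

C3H7NO2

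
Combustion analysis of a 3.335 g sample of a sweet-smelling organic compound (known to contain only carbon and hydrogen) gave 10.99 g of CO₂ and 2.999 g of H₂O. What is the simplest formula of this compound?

mol C = 10.99 g CO₂ ÷ 44.009 g/mol = 0.24972 mol
mol H = 2 × 2.999 g H₂O ÷ 18.015 g/mol = 0.33294 mol
Divide by the smallest (0.24972 mol): C 1.000, H 1.333
Multiplying each by 3 gives whole numbers: C 3.00, H 4.00

C3H4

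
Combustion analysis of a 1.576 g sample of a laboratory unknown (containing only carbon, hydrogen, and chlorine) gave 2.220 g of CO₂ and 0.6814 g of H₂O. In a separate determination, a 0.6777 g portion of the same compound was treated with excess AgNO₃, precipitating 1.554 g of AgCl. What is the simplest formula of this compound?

C2H3Cl

mol C = 2.220 g CO₂ ÷ 44.009 g/mol = 0.050444 mol
mol H = 2 × 0.6814 g H₂O ÷ 18.015 g/mol = 0.075648 mol
From the AgCl data: mol Cl per gram of compound = (1.554 ÷ 143.318) ÷ 0.6777 = 0.016000 mol/g, so in the 1.576 g combustion sample mol Cl = 0.025216 mol
Divide by the smallest (0.025216 mol): C 2.001, H 3.000, Cl 1.000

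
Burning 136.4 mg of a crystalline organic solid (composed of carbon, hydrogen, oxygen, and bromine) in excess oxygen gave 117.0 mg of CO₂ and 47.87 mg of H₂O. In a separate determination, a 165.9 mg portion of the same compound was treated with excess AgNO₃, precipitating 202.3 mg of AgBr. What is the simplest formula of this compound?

mol C = 0.1170 g CO₂ ÷ 44.009 g/mol = 0.0026585 mol
mol H = 2 × 0.04787 g H₂O ÷ 18.015 g/mol = 0.0053145 mol
From the AgBr data: mol Br per gram of compound = (0.2023 ÷ 187.772) ÷ 0.1659 = 0.0064941 mol/g, so in the 0.1364 g combustion sample mol Br = 0.00088579 mol
mass O = 0.1364 − (0.031932 + 0.0053570 + 0.070779) = 0.028333 g → mol O = 0.028333 ÷ 15.999 = 0.0017709 mol
Divide by the smallest (0.00088579 mol): C 3.001, H 6.000, Br 1.000, O 1.999

C3H6BrO2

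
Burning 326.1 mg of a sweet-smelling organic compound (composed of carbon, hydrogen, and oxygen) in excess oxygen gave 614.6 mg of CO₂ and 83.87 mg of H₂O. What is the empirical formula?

mol C = 0.6146 g CO₂ ÷ 44.009 g/mol = 0.013965 mol
mol H = 2 × 0.08387 g H₂O ÷ 18.015 g/mol = 0.0093111 mol
mass O = 0.3261 − (0.16774 + 0.0093856) = 0.14898 g → mol O = 0.14898 ÷ 15.999 = 0.0093116 mol
Divide by the smallest (0.0093111 mol): C 1.500, H 1.000, O 1.000
Multiplying each by 2 gives whole numbers: C 3.00, H 2.00, O 2.00

C3H2O2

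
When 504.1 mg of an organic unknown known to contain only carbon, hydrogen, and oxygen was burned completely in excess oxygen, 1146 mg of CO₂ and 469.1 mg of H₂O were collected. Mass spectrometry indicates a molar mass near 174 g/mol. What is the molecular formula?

C9H18O3

mol C = 1.146 g CO₂ ÷ 44.009 g/mol = 0.026040 mol
mol H = 2 × 0.4691 g H₂O ÷ 18.015 g/mol = 0.052079 mol
mass O = 0.5041 − (0.31277 + 0.052495) = 0.13884 g → mol O = 0.13884 ÷ 15.999 = 0.0086778 mol
Divide by the smallest (0.0086778 mol): C 3.001, H 6.001, O 1.000
Empirical formula: C3H6O
Empirical-formula mass = 58.08 g/mol; 174 ÷ 58.08 ≈ 3, so the molecular formula is C9H18O3.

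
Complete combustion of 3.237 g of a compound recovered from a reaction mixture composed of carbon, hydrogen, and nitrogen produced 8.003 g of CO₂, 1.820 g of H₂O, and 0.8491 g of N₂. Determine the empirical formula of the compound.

mol C = 8.003 g CO₂ ÷ 44.009 g/mol = 0.18185 mol
mol H = 2 × 1.820 g H₂O ÷ 18.015 g/mol = 0.20205 mol
mol N = 2 × 0.8491 g N₂ ÷ 28.014 g/mol = 0.060620 mol
Divide by the smallest (0.060620 mol): C 3.000, H 3.333, N 1.000
Multiplying each by 3 gives whole numbers: C 9.00, H 10.00, N 3.00

C9H10N3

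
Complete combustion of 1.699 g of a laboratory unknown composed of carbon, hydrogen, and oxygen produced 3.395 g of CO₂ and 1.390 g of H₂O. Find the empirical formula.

C2H4O

mol C = 3.395 g CO₂ ÷ 44.009 g/mol = 0.077143 mol
mol H = 2 × 1.390 g H₂O ÷ 18.015 g/mol = 0.15432 mol
mass O = 1.699 − (0.92657 + 0.15555) = 0.61688 g → mol O = 0.61688 ÷ 15.999 = 0.038557 mol
Divide by the smallest (0.038557 mol): C 2.001, H 4.002, O 1.000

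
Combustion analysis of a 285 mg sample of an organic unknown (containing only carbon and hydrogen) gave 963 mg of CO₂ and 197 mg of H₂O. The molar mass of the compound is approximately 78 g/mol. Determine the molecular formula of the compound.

C6H6

mol C = 0.963 g CO₂ ÷ 44.009 g/mol = 0.02188 mol
mol H = 2 × 0.197 g H₂O ÷ 18.015 g/mol = 0.02187 mol
Divide by the smallest (0.02187 mol): C 1.001, H 1.000
Empirical formula: CH
Empirical-formula mass = 13.02 g/mol; 78 ÷ 13.02 ≈ 6, so the molecular formula is C6H6.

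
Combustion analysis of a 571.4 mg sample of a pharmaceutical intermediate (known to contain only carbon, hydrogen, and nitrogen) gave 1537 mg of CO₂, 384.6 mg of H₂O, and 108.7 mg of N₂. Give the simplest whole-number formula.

mol C = 1.537 g CO₂ ÷ 44.009 g/mol = 0.034925 mol
mol H = 2 × 0.3846 g H₂O ÷ 18.015 g/mol = 0.042698 mol
mol N = 2 × 0.1087 g N₂ ÷ 28.014 g/mol = 0.0077604 mol
Divide by the smallest (0.0077604 mol): C 4.500, H 5.502, N 1.000
Multiplying each by 2 gives whole numbers: C 9.00, H 11.00, N 2.00

C9H11N2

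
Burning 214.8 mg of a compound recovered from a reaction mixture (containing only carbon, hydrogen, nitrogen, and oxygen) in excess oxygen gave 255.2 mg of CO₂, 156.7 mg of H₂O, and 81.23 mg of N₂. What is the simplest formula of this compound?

C2H6N2O

mol C = 0.2552 g CO₂ ÷ 44.009 g/mol = 0.0057988 mol
mol H = 2 × 0.1567 g H₂O ÷ 18.015 g/mol = 0.017397 mol
mol N = 2 × 0.08123 g N₂ ÷ 28.014 g/mol = 0.0057992 mol
mass O = 0.2148 − (0.069650 + 0.017536 + 0.081230) = 0.046385 g → mol O = 0.046385 ÷ 15.999 = 0.0028992 mol
Divide by the smallest (0.0028992 mol): C 2.000, H 6.000, N 2.000, O 1.000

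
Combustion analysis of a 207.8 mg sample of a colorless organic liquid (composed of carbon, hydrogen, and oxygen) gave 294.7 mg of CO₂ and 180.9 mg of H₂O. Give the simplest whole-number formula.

mol C = 0.2947 g CO₂ ÷ 44.009 g/mol = 0.0066964 mol
mol H = 2 × 0.1809 g H₂O ÷ 18.015 g/mol = 0.020083 mol
mass O = 0.2078 − (0.080430 + 0.020244) = 0.10713 g → mol O = 0.10713 ÷ 15.999 = 0.0066958 mol
Divide by the smallest (0.0066958 mol): C 1.000, H 2.999, O 1.000

CH3O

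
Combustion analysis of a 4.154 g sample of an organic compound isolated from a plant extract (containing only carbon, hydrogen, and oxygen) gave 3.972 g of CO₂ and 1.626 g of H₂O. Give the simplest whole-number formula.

CH2O2

mol C = 3.972 g CO₂ ÷ 44.009 g/mol = 0.090254 mol
mol H = 2 × 1.626 g H₂O ÷ 18.015 g/mol = 0.18052 mol
mass O = 4.154 − (1.0840 + 0.18196) = 2.8880 g → mol O = 2.8880 ÷ 15.999 = 0.18051 mol
Divide by the smallest (0.090254 mol): C 1.000, H 2.000, O 2.000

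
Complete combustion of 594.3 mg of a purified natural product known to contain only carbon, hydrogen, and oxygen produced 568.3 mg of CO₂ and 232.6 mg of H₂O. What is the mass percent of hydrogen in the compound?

4.38%

mol C = 0.5683 g CO₂ ÷ 44.009 g/mol = 0.012913 mol
mol H = 2 × 0.2326 g H₂O ÷ 18.015 g/mol = 0.025823 mol
mass O = 0.5943 − (0.15510 + 0.026030) = 0.41317 g → mol O = 0.41317 ÷ 15.999 = 0.025825 mol
mass % H = 0.026030 g ÷ 0.5943 g × 100%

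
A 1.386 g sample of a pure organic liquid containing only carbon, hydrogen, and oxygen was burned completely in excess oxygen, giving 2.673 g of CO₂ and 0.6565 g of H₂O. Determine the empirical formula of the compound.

mol C = 2.673 g CO₂ ÷ 44.009 g/mol = 0.060738 mol
mol H = 2 × 0.6565 g H₂O ÷ 18.015 g/mol = 0.072884 mol
mass O = 1.386 − (0.72952 + 0.073467) = 0.58301 g → mol O = 0.58301 ÷ 15.999 = 0.036441 mol
Divide by the smallest (0.036441 mol): C 1.667, H 2.000, O 1.000
Multiplying each by 3 gives whole numbers: C 5.00, H 6.00, O 3.00

C5H6O3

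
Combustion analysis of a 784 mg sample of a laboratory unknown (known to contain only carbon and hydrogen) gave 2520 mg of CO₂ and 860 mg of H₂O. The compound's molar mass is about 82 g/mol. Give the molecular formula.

C6H10

mol C = 2.52 g CO₂ ÷ 44.009 g/mol = 0.05726 mol
mol H = 2 × 0.860 g H₂O ÷ 18.015 g/mol = 0.09548 mol
Divide by the smallest (0.05726 mol): C 1.000, H 1.667
Multiplying each by 3 gives whole numbers: C 3.00, H 5.00
Empirical formula: C3H5
Empirical-formula mass = 41.07 g/mol; 82 ÷ 41.07 ≈ 2, so the molecular formula is C6H10.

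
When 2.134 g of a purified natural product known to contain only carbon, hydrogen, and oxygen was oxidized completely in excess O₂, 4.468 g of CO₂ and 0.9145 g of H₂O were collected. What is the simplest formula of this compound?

mol C = 4.468 g CO₂ ÷ 44.009 g/mol = 0.10152 mol
mol H = 2 × 0.9145 g H₂O ÷ 18.015 g/mol = 0.10153 mol
mass O = 2.134 − (1.2194 + 0.10234) = 0.81225 g → mol O = 0.81225 ÷ 15.999 = 0.050769 mol
Divide by the smallest (0.050769 mol): C 2.000, H 2.000, O 1.000

C2H2O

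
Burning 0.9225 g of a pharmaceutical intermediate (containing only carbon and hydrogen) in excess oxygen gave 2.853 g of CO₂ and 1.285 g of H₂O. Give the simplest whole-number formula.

C5H11

mol C = 2.853 g CO₂ ÷ 44.009 g/mol = 0.064828 mol
mol H = 2 × 1.285 g H₂O ÷ 18.015 g/mol = 0.14266 mol
Divide by the smallest (0.064828 mol): C 1.000, H 2.201
Multiplying each by 5 gives whole numbers: C 5.00, H 11.00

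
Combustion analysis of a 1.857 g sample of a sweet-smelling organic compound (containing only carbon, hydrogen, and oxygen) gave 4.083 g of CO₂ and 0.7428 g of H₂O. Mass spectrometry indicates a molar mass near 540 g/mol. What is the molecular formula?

mol C = 4.083 g CO₂ ÷ 44.009 g/mol = 0.092776 mol
mol H = 2 × 0.7428 g H₂O ÷ 18.015 g/mol = 0.082465 mol
mass O = 1.857 − (1.1143 + 0.083124) = 0.65954 g → mol O = 0.65954 ÷ 15.999 = 0.041224 mol
Divide by the smallest (0.041224 mol): C 2.251, H 2.000, O 1.000
Multiplying each by 4 gives whole numbers: C 9.00, H 8.00, O 4.00
Empirical formula: C9H8O4
Empirical-formula mass = 180.16 g/mol; 540 ÷ 180.16 ≈ 3, so the molecular formula is C27H24O12.

C27H24O12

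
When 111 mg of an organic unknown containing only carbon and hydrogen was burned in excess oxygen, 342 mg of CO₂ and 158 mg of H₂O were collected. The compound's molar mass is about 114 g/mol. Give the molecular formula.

C8H18

mol C = 0.342 g CO₂ ÷ 44.009 g/mol = 0.007771 mol
mol H = 2 × 0.158 g H₂O ÷ 18.015 g/mol = 0.01754 mol
Divide by the smallest (0.007771 mol): C 1.000, H 2.257
Multiplying each by 4 gives whole numbers: C 4.00, H 9.03
Empirical formula: C4H9
Empirical-formula mass = 57.12 g/mol; 114 ÷ 57.12 ≈ 2, so the molecular formula is C8H18.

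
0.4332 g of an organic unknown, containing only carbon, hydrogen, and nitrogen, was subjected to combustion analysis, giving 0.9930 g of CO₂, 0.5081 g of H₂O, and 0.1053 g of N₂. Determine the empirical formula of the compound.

mol C = 0.9930 g CO₂ ÷ 44.009 g/mol = 0.022564 mol
mol H = 2 × 0.5081 g H₂O ÷ 18.015 g/mol = 0.056409 mol
mol N = 2 × 0.1053 g N₂ ÷ 28.014 g/mol = 0.0075177 mol
Divide by the smallest (0.0075177 mol): C 3.001, H 7.503, N 1.000
Multiplying each by 2 gives whole numbers: C 6.00, H 15.01, N 2.00

C6H15N2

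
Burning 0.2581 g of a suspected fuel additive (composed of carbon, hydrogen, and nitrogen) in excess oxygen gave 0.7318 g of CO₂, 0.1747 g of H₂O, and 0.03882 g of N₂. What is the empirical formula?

C6H7N

mol C = 0.7318 g CO₂ ÷ 44.009 g/mol = 0.016628 mol
mol H = 2 × 0.1747 g H₂O ÷ 18.015 g/mol = 0.019395 mol
mol N = 2 × 0.03882 g N₂ ÷ 28.014 g/mol = 0.0027715 mol
Divide by the smallest (0.0027715 mol): C 6.000, H 6.998, N 1.000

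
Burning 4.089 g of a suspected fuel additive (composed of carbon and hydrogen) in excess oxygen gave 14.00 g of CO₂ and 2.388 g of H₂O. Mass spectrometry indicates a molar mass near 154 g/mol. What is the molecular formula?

C12H10

mol C = 14.00 g CO₂ ÷ 44.009 g/mol = 0.31812 mol
mol H = 2 × 2.388 g H₂O ÷ 18.015 g/mol = 0.26511 mol
Divide by the smallest (0.26511 mol): C 1.200, H 1.000
Multiplying each by 5 gives whole numbers: C 6.00, H 5.00
Empirical formula: C6H5
Empirical-formula mass = 77.11 g/mol; 154 ÷ 77.11 ≈ 2, so the molecular formula is C12H10.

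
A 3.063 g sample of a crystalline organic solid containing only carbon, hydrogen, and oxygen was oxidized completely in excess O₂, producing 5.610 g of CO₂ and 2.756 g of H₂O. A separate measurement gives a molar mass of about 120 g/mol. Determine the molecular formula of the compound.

C5H12O3

mol C = 5.610 g CO₂ ÷ 44.009 g/mol = 0.12747 mol
mol H = 2 × 2.756 g H₂O ÷ 18.015 g/mol = 0.30597 mol
mass O = 3.063 − (1.5311 + 0.30841) = 1.2235 g → mol O = 1.2235 ÷ 15.999 = 0.076473 mol
Divide by the smallest (0.076473 mol): C 1.667, H 4.001, O 1.000
Multiplying each by 3 gives whole numbers: C 5.00, H 12.00, O 3.00
Empirical formula: C5H12O3
Empirical-formula mass = 120.15 g/mol; 120 ÷ 120.15 ≈ 1, so the molecular formula is C5H12O3.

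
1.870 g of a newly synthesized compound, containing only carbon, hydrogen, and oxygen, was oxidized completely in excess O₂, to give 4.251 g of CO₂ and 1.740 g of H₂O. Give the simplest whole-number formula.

C3H6O

mol C = 4.251 g CO₂ ÷ 44.009 g/mol = 0.096594 mol
mol H = 2 × 1.740 g H₂O ÷ 18.015 g/mol = 0.19317 mol
mass O = 1.870 − (1.1602 + 0.19472) = 0.51509 g → mol O = 0.51509 ÷ 15.999 = 0.032195 mol
Divide by the smallest (0.032195 mol): C 3.000, H 6.000, O 1.000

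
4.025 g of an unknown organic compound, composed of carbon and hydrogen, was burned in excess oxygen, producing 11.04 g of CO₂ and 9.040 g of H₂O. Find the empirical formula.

mol C = 11.04 g CO₂ ÷ 44.009 g/mol = 0.25086 mol
mol H = 2 × 9.040 g H₂O ÷ 18.015 g/mol = 1.0036 mol
Divide by the smallest (0.25086 mol): C 1.000, H 4.001

CH4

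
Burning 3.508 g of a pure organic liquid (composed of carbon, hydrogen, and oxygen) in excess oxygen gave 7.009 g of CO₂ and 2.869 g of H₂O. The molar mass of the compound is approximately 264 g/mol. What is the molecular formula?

mol C = 7.009 g CO₂ ÷ 44.009 g/mol = 0.15926 mol
mol H = 2 × 2.869 g H₂O ÷ 18.015 g/mol = 0.31851 mol
mass O = 3.508 − (1.9129 + 0.32106) = 1.2740 g → mol O = 1.2740 ÷ 15.999 = 0.079632 mol
Divide by the smallest (0.079632 mol): C 2.000, H 4.000, O 1.000
Empirical formula: C2H4O
Empirical-formula mass = 44.05 g/mol; 264 ÷ 44.05 ≈ 6, so the molecular formula is C12H24O6.

C12H24O6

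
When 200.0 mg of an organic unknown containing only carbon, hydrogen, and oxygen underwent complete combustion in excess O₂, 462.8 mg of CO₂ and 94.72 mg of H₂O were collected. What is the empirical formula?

mol C = 0.4628 g CO₂ ÷ 44.009 g/mol = 0.010516 mol
mol H = 2 × 0.09472 g H₂O ÷ 18.015 g/mol = 0.010516 mol
mass O = 0.2000 − (0.12631 + 0.010600) = 0.063092 g → mol O = 0.063092 ÷ 15.999 = 0.0039435 mol
Divide by the smallest (0.0039435 mol): C 2.667, H 2.667, O 1.000
Multiplying each by 3 gives whole numbers: C 8.00, H 8.00, O 3.00

C8H8O3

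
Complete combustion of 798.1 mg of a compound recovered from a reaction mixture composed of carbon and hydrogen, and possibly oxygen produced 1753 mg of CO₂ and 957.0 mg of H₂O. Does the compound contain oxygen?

yes

mol C = 1.753 g CO₂ ÷ 44.009 g/mol = 0.039833 mol
mol H = 2 × 0.9570 g H₂O ÷ 18.015 g/mol = 0.10624 mol
C and H account for only 0.58553 g of the 0.7981 g sample; the remaining 0.21257 g must be oxygen.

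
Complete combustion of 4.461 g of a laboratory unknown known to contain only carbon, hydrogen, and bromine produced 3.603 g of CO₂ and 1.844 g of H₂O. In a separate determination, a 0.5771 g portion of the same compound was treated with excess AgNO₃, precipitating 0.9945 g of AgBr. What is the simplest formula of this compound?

C2H5Br

mol C = 3.603 g CO₂ ÷ 44.009 g/mol = 0.081870 mol
mol H = 2 × 1.844 g H₂O ÷ 18.015 g/mol = 0.20472 mol
From the AgBr data: mol Br per gram of compound = (0.9945 ÷ 187.772) ÷ 0.5771 = 0.0091775 mol/g, so in the 4.461 g combustion sample mol Br = 0.040941 mol
Divide by the smallest (0.040941 mol): C 2.000, H 5.000, Br 1.000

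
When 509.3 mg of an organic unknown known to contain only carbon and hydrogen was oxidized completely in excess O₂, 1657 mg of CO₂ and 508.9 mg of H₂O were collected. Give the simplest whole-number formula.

mol C = 1.657 g CO₂ ÷ 44.009 g/mol = 0.037651 mol
mol H = 2 × 0.5089 g H₂O ÷ 18.015 g/mol = 0.056497 mol
Divide by the smallest (0.037651 mol): C 1.000, H 1.501
Multiplying each by 2 gives whole numbers: C 2.00, H 3.00

C2H3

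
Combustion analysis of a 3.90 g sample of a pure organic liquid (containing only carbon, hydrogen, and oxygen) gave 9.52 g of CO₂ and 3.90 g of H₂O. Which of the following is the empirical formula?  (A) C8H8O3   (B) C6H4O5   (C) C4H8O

(C) C4H8O

mol C = 9.52 g CO₂ ÷ 44.009 g/mol = 0.2163 mol
mol H = 2 × 3.90 g H₂O ÷ 18.015 g/mol = 0.4330 mol
mass O = 3.90 − (2.598 + 0.4364) = 0.8654 g → mol O = 0.8654 ÷ 15.999 = 0.05409 mol
Divide by the smallest (0.05409 mol): C 3.999, H 8.005, O 1.000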